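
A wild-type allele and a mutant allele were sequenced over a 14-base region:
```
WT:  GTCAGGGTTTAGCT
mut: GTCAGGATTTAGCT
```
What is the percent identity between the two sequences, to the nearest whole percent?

93%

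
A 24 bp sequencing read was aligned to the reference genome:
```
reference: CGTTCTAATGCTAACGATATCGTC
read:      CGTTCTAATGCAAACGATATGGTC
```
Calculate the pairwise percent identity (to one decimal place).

91.7%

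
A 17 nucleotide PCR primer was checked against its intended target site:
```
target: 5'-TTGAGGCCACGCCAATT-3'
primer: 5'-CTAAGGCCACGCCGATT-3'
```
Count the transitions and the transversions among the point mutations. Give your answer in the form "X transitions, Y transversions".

3 transitions, 0 transversions

Mismatches (1-based):
site 1: T→C (pyrimidine→pyrimidine, transition)
site 3: G→A (purine→purine, transition)
site 14: A→G (purine→purine, transition)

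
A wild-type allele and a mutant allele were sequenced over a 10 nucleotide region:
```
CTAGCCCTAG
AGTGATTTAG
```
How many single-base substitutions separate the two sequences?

6

The sequences differ at sites 1, 2, 3, 5, 6, 7 (1-based) — 6 in total.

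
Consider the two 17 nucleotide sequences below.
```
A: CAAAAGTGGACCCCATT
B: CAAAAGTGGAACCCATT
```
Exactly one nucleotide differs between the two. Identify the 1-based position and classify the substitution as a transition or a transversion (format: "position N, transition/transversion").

position 11, transversion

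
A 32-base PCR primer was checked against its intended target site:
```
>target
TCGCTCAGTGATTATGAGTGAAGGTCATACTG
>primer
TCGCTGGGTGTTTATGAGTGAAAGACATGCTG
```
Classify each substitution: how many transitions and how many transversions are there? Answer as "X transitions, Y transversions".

3 transitions, 3 transversions

Transitions (purine↔purine or pyrimidine↔pyrimidine): 7 A→G, 23 G→A, 29 A→G.
Transversions (purine↔pyrimidine): 6 C→G, 11 A→T, 25 T→A.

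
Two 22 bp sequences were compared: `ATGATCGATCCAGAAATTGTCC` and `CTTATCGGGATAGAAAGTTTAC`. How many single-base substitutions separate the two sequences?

The sequences differ at sites 1, 3, 8, 9, 10, 11, 17, 19, 21 (1-based) — 9 in total.

9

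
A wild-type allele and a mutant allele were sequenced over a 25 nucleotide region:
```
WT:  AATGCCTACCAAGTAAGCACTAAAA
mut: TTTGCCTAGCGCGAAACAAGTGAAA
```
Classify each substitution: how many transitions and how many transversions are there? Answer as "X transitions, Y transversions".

Mismatches (1-based):
position 1: A→T (purine→pyrimidine, transversion)
position 2: A→T (purine→pyrimidine, transversion)
position 9: C→G (pyrimidine→purine, transversion)
position 11: A→G (purine→purine, transition)
position 12: A→C (purine→pyrimidine, transversion)
position 14: T→A (pyrimidine→purine, transversion)
position 17: G→C (purine→pyrimidine, transversion)
position 18: C→A (pyrimidine→purine, transversion)
position 20: C→G (pyrimidine→purine, transversion)
position 22: A→G (purine→purine, transition)

2 transitions, 8 transversions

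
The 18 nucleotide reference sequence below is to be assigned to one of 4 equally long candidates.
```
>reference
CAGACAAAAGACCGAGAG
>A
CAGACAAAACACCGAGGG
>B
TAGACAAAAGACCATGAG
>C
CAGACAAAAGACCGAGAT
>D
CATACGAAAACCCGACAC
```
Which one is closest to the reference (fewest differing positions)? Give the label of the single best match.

C

A differs at 2 positions; B differs at 3 positions; C differs at 1 position; D differs at 6 positions. The closest is C.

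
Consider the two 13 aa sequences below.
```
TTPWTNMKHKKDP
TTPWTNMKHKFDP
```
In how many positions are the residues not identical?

1

The sequences differ at positions 11 (1-based) — 1 in total.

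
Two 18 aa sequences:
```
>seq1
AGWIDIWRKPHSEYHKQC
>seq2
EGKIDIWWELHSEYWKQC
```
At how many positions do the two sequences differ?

6

The sequences differ at positions 1, 3, 8, 9, 10, 15 (1-based) — 6 in total.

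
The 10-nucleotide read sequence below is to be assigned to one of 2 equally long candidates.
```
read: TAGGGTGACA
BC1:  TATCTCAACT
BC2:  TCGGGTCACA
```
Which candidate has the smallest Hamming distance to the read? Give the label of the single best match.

BC2

Hamming distances to read — BC1: 6; BC2: 2.
Smallest is BC2 with 2 mismatches.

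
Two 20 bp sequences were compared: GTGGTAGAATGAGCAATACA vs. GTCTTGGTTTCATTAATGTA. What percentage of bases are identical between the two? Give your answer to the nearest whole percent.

Mismatches at positions 3, 4, 6, 8, 9, 11, 13, 14, 18, 19 (1-based): 10 of 20.
Identical positions: 10/20 = 50% → 50%.

50%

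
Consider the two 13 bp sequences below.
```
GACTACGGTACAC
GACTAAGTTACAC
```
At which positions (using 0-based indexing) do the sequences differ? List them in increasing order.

Scanning 0-based: 5: C/A; 7: G/T.

5, 7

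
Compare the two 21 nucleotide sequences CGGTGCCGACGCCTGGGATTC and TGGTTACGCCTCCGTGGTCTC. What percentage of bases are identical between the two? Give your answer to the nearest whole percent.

57%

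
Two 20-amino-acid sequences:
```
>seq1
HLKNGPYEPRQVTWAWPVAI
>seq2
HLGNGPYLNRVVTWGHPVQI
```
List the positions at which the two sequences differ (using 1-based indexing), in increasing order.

3, 8, 9, 11, 15, 16, 19

Differences at position 3 (K→G), position 8 (E→L), position 9 (P→N), position 11 (Q→V), position 15 (A→G), position 16 (W→H), position 19 (A→Q).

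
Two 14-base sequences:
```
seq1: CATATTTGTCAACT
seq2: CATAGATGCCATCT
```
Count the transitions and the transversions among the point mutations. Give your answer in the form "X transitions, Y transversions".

1 transition, 3 transversions

Mismatches (1-based):
base 5: T→G (pyrimidine→purine, transversion)
base 6: T→A (pyrimidine→purine, transversion)
base 9: T→C (pyrimidine→pyrimidine, transition)
base 12: A→T (purine→pyrimidine, transversion)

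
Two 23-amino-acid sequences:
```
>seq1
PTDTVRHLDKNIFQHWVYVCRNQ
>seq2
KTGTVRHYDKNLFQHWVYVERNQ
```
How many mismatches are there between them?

Comparing position by position, 5 residues differ: 1 (P/K), 3 (D/G), 8 (L/Y), 12 (I/L), 20 (C/E).

5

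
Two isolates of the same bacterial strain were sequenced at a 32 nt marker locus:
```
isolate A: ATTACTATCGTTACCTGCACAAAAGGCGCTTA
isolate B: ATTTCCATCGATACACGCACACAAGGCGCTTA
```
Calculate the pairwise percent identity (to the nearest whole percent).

Mismatches at positions 4, 6, 11, 15, 16, 22 (1-based): 6 of 32.
Identical positions: 26/32 = 81.25% → 81%.

81%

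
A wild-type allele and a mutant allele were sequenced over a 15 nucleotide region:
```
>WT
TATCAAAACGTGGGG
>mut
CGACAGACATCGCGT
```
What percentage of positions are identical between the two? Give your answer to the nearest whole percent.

33%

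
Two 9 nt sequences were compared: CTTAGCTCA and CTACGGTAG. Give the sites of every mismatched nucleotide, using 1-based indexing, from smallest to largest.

3, 4, 6, 8, 9

Differences at site 3 (T→A), site 4 (A→C), site 6 (C→G), site 8 (C→A), site 9 (A→G).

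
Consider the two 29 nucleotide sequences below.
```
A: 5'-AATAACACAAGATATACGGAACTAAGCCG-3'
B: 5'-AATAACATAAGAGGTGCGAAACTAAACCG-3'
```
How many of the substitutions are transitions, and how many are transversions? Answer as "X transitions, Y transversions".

5 transitions, 1 transversion

Transitions (purine↔purine or pyrimidine↔pyrimidine): 8 C→T, 14 A→G, 16 A→G, 19 G→A, 26 G→A.
Transversions (purine↔pyrimidine): 13 T→G.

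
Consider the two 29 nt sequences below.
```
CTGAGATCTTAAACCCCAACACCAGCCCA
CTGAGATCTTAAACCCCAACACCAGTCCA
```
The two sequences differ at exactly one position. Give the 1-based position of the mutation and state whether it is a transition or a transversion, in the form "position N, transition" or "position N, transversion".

The sequences differ only at position 26: C→T (pyrimidine→pyrimidine), a transition.

position 26, transition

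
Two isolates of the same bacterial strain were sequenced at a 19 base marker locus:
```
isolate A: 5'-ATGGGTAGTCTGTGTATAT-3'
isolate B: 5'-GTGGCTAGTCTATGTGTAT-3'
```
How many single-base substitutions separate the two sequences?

Comparing position by position, 4 positions differ: 1 (A/G), 5 (G/C), 12 (G/A), 16 (A/G).

4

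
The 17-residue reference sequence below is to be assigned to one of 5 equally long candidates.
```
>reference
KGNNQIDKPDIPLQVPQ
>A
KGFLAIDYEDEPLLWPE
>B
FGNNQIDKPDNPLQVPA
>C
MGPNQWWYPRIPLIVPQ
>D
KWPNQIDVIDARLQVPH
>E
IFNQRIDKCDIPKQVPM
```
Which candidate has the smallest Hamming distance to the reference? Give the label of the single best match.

Hamming distances to reference — A: 9; B: 3; C: 7; D: 7; E: 7.
Smallest is B with 3 mismatches.

B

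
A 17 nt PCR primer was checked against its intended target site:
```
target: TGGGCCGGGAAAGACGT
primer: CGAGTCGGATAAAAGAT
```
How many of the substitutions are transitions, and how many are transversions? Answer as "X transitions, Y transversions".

Mismatches (1-based):
position 1: T→C (pyrimidine→pyrimidine, transition)
position 3: G→A (purine→purine, transition)
position 5: C→T (pyrimidine→pyrimidine, transition)
position 9: G→A (purine→purine, transition)
position 10: A→T (purine→pyrimidine, transversion)
position 13: G→A (purine→purine, transition)
position 15: C→G (pyrimidine→purine, transversion)
position 16: G→A (purine→purine, transition)

6 transitions, 2 transversions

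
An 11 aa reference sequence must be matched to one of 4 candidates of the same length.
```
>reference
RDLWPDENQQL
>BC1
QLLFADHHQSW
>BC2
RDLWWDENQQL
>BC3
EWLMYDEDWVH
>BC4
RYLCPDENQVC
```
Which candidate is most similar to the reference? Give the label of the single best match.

BC2

Hamming distances to reference — BC1: 8; BC2: 1; BC3: 8; BC4: 4.
Smallest is BC2 with 1 mismatch.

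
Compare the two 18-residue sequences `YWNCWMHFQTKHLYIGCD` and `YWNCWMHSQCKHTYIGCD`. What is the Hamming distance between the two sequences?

3

Mismatches (1-based): position 8: F→S; position 10: T→C; position 13: L→T.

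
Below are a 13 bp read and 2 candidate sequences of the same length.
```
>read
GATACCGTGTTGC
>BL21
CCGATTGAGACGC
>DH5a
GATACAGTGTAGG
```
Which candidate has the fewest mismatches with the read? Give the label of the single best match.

DH5a

BL21 differs at 8 bases; DH5a differs at 3 bases. The closest is DH5a.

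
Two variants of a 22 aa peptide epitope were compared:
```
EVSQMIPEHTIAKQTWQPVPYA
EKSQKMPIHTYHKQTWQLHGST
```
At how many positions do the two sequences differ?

The sequences differ at positions 2, 5, 6, 8, 11, 12, 18, 19, 20, 21, 22 (1-based) — 11 in total.

11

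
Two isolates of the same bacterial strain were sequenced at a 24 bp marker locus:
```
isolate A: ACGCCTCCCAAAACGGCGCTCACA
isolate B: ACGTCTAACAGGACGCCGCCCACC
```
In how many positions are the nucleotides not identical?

The sequences differ at positions 4, 7, 8, 11, 12, 16, 20, 24 (1-based) — 8 in total.

8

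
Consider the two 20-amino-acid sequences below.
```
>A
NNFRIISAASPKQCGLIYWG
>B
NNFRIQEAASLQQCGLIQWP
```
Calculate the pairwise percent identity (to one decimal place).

70.0%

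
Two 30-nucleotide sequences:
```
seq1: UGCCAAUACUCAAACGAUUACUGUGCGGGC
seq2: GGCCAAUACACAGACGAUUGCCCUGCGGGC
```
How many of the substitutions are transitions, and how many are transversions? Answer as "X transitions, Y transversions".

Transitions (purine↔purine or pyrimidine↔pyrimidine): 13 A→G, 20 A→G, 22 U→C.
Transversions (purine↔pyrimidine): 1 U→G, 10 U→A, 23 G→C.

3 transitions, 3 transversions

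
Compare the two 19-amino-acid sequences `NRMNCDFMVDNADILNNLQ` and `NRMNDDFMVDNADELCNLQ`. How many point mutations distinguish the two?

3

Mismatches (1-based): residue 5: C→D; residue 14: I→E; residue 16: N→C.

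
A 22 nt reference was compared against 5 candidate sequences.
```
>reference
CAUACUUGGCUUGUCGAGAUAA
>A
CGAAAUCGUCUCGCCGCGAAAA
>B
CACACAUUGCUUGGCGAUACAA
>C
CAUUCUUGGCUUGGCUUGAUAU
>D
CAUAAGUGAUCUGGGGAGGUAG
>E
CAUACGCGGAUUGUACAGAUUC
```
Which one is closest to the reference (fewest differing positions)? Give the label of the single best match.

C

Hamming distances to reference — A: 9; B: 6; C: 5; D: 9; E: 7.
Smallest is C with 5 mismatches.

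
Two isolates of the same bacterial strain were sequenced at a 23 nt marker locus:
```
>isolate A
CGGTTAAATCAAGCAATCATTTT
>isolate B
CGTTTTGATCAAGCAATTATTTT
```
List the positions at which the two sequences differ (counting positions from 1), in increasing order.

3, 6, 7, 18

Differences at position 3 (G→T), position 6 (A→T), position 7 (A→G), position 18 (C→T).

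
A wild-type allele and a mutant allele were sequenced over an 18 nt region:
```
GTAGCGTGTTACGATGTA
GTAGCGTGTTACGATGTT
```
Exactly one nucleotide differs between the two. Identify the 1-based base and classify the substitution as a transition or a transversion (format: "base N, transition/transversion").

Base 18 changes A→T. A is a purine and T is a pyrimidine, so this is a transversion.

base 18, transversion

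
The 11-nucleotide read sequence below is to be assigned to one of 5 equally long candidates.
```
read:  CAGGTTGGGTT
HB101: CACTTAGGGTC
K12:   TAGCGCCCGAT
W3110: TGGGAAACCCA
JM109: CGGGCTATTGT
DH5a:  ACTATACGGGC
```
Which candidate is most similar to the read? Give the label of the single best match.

HB101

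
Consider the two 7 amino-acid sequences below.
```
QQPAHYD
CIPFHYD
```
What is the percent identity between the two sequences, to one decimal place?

57.1%

Mismatches at positions 1, 2, 4 (1-based): 3 of 7.
Identical positions: 4/7 = 57.14% → 57.1%.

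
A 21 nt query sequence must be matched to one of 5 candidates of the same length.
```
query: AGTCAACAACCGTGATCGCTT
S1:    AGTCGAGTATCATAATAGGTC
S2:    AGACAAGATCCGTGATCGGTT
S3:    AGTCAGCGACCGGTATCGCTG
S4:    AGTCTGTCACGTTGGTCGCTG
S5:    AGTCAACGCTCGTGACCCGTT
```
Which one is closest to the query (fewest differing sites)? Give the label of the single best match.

S2

S1 differs at 9 sites; S2 differs at 4 sites; S3 differs at 5 sites; S4 differs at 8 sites; S5 differs at 6 sites. The closest is S2.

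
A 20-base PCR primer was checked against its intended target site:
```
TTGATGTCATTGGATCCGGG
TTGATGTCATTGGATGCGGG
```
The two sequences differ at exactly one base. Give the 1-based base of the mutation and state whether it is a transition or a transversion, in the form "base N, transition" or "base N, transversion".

base 16, transversion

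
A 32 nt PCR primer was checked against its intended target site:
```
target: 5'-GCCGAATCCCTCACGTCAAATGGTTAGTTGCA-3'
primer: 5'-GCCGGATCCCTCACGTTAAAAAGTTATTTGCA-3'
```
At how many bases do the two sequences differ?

The sequences differ at bases 5, 17, 21, 22, 27 (1-based) — 5 in total.

5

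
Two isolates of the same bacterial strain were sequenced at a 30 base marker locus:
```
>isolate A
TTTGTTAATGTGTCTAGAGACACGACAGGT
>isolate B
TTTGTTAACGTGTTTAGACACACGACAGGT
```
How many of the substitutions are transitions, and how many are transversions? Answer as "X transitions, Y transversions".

Transitions (purine↔purine or pyrimidine↔pyrimidine): 9 T→C, 14 C→T.
Transversions (purine↔pyrimidine): 19 G→C.

2 transitions, 1 transversion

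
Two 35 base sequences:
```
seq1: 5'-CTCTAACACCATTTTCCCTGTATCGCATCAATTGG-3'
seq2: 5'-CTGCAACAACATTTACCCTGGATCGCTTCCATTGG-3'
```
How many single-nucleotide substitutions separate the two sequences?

Mismatches (1-based): position 3: C→G; position 4: T→C; position 9: C→A; position 15: T→A; position 21: T→G; position 27: A→T; position 30: A→C.

7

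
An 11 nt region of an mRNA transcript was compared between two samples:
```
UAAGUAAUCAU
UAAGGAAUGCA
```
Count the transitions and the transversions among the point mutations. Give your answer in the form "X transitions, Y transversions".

0 transitions, 4 transversions

Mismatches (1-based):
position 5: U→G (pyrimidine→purine, transversion)
position 9: C→G (pyrimidine→purine, transversion)
position 10: A→C (purine→pyrimidine, transversion)
position 11: U→A (pyrimidine→purine, transversion)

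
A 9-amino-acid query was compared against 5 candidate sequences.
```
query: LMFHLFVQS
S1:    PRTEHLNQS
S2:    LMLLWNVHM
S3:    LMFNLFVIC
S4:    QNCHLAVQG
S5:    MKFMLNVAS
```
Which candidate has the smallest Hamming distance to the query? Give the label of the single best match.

S1 differs at 7 positions; S2 differs at 6 positions; S3 differs at 3 positions; S4 differs at 5 positions; S5 differs at 5 positions. The closest is S3.

S3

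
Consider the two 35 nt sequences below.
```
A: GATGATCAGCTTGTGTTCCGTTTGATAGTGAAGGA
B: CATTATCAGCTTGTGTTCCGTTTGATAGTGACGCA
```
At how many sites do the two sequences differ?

The sequences differ at sites 1, 4, 32, 34 (1-based) — 4 in total.

4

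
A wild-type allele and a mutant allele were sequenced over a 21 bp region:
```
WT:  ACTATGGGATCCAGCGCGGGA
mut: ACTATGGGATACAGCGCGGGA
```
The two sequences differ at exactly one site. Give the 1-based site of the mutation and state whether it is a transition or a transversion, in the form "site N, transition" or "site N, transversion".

site 11, transversion

Site 11 changes C→A. C is a pyrimidine and A is a purine, so this is a transversion.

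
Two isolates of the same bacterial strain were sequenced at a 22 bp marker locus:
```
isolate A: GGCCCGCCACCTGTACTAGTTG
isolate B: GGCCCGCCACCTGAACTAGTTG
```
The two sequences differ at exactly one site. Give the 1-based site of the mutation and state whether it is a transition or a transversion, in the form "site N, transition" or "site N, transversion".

site 14, transversion

The sequences differ only at site 14: T→A (pyrimidine→purine), a transversion.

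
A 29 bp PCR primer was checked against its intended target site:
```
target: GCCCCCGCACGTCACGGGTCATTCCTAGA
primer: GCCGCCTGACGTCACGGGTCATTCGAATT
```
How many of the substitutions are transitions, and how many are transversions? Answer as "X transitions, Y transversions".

Mismatches (1-based):
base 4: C→G (pyrimidine→purine, transversion)
base 7: G→T (purine→pyrimidine, transversion)
base 8: C→G (pyrimidine→purine, transversion)
base 25: C→G (pyrimidine→purine, transversion)
base 26: T→A (pyrimidine→purine, transversion)
base 28: G→T (purine→pyrimidine, transversion)
base 29: A→T (purine→pyrimidine, transversion)

0 transitions, 7 transversions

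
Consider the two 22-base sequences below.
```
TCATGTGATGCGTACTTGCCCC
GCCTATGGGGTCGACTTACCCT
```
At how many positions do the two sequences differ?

Comparing position by position, 10 positions differ: 1 (T/G), 3 (A/C), 5 (G/A), 8 (A/G), 9 (T/G), 11 (C/T), 12 (G/C), 13 (T/G), 18 (G/A), 22 (C/T).

10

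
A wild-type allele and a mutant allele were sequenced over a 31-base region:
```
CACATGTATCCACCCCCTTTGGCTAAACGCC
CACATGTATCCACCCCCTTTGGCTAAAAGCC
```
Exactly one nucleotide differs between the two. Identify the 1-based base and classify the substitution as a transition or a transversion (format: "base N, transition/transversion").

The sequences differ only at base 28: C→A (pyrimidine→purine), a transversion.

base 28, transversion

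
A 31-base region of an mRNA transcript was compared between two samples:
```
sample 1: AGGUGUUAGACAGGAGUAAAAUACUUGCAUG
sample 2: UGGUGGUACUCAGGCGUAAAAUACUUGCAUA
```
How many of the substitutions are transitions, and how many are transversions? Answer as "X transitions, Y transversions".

Mismatches (1-based):
base 1: A→U (purine→pyrimidine, transversion)
base 6: U→G (pyrimidine→purine, transversion)
base 9: G→C (purine→pyrimidine, transversion)
base 10: A→U (purine→pyrimidine, transversion)
base 15: A→C (purine→pyrimidine, transversion)
base 31: G→A (purine→purine, transition)

1 transition, 5 transversions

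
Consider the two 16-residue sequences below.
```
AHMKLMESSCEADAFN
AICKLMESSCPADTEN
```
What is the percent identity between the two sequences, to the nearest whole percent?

69%

Mismatches at positions 2, 3, 11, 14, 15 (1-based): 5 of 16.
Identical positions: 11/16 = 68.75% → 69%.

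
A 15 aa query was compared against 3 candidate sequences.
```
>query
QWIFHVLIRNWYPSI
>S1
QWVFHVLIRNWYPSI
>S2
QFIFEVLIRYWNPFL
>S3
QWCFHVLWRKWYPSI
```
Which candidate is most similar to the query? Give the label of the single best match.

S1 differs at 1 position; S2 differs at 6 positions; S3 differs at 3 positions. The closest is S1.

S1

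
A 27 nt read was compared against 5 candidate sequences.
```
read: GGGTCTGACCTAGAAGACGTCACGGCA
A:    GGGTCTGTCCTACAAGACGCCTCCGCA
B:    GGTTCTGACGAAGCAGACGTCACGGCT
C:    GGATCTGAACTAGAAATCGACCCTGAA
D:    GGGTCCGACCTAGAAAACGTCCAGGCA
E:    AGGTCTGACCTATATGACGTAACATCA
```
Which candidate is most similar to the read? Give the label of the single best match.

D

A differs at 5 positions; B differs at 5 positions; C differs at 8 positions; D differs at 4 positions; E differs at 6 positions. The closest is D.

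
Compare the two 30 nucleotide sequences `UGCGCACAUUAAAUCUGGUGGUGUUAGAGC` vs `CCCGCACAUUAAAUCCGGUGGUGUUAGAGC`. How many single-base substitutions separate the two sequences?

The sequences differ at positions 1, 2, 16 (1-based) — 3 in total.

3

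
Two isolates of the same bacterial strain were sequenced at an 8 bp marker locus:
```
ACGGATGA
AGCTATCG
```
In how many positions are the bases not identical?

5

Comparing position by position, 5 positions differ: 2 (C/G), 3 (G/C), 4 (G/T), 7 (G/C), 8 (A/G).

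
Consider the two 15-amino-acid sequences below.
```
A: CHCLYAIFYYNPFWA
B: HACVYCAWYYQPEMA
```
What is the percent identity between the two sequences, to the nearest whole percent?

9 positions differ (1, 2, 4, 6, 7, 8, 11, 13, 14), so 6 of 15 match: 6/15 = 40%.

40%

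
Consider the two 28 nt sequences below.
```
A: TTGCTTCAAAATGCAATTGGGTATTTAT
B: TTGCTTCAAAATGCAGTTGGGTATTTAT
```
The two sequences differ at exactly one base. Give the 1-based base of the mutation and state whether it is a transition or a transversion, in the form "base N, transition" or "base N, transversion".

base 16, transition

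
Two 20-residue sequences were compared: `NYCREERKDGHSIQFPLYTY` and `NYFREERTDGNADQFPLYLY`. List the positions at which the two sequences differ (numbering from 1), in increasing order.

Scanning 1-based: 3: C/F; 8: K/T; 11: H/N; 12: S/A; 13: I/D; 19: T/L.

3, 8, 11, 12, 13, 19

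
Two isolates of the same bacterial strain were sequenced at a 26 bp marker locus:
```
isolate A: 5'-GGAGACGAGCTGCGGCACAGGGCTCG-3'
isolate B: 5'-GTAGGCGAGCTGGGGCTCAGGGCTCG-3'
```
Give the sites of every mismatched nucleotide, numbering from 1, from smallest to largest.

Differences at site 2 (G→T), site 5 (A→G), site 13 (C→G), site 17 (A→T).

2, 5, 13, 17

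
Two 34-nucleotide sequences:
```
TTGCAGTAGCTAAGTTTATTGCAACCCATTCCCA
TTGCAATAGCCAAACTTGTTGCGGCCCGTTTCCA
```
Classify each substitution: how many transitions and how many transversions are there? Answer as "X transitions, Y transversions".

9 transitions, 0 transversions

Transitions (purine↔purine or pyrimidine↔pyrimidine): 6 G→A, 11 T→C, 14 G→A, 15 T→C, 18 A→G, 23 A→G, 24 A→G, 28 A→G, 31 C→T.
Transversions (purine↔pyrimidine): none.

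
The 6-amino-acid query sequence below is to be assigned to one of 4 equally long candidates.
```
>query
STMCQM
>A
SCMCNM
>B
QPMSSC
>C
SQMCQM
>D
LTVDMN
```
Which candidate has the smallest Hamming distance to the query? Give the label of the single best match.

C

Hamming distances to query — A: 2; B: 5; C: 1; D: 5.
Smallest is C with 1 mismatch.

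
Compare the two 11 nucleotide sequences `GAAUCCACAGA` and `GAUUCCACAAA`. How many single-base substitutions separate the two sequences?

2

The sequences differ at sites 3, 10 (1-based) — 2 in total.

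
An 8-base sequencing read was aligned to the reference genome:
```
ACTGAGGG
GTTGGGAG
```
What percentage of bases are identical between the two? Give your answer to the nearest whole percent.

4 positions differ (1, 2, 5, 7), so 4 of 8 match: 4/8 = 50%.

50%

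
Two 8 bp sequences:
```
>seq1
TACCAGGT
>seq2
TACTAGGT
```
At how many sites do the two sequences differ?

1

Mismatches (1-based): site 4: C→T.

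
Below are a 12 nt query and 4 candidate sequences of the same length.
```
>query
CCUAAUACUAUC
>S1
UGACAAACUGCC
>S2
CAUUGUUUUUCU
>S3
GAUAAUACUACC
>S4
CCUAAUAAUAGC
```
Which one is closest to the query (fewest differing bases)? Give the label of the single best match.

S1 differs at 7 bases; S2 differs at 8 bases; S3 differs at 3 bases; S4 differs at 2 bases. The closest is S4.

S4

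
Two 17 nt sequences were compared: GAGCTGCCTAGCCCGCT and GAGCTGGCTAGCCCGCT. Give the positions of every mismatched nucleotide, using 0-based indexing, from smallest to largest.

Differences at position 6 (C→G).

6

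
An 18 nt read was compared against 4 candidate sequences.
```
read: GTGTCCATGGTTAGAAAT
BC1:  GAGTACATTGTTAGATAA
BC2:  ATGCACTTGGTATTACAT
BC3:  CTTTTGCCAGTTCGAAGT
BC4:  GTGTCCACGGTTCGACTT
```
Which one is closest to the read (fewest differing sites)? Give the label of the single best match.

BC1 differs at 5 sites; BC2 differs at 8 sites; BC3 differs at 9 sites; BC4 differs at 4 sites. The closest is BC4.

BC4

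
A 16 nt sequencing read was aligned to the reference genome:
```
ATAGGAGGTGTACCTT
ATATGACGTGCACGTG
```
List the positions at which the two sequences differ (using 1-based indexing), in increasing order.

Scanning 1-based: 4: G/T; 7: G/C; 11: T/C; 14: C/G; 16: T/G.

4, 7, 11, 14, 16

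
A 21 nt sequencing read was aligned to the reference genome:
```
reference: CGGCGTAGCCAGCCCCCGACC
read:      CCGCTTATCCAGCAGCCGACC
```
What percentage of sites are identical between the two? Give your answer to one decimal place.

Mismatches at positions 2, 5, 8, 14, 15 (1-based): 5 of 21.
Identical positions: 16/21 = 76.19% → 76.2%.

76.2%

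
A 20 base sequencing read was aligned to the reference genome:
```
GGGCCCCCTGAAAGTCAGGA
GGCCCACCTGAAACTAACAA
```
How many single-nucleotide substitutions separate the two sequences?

The sequences differ at bases 3, 6, 14, 16, 18, 19 (1-based) — 6 in total.

6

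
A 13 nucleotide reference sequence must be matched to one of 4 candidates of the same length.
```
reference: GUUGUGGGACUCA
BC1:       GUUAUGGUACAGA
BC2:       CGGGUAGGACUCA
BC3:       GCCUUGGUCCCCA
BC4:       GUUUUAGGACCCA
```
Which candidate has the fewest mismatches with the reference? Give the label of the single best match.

Hamming distances to reference — BC1: 4; BC2: 4; BC3: 6; BC4: 3.
Smallest is BC4 with 3 mismatches.

BC4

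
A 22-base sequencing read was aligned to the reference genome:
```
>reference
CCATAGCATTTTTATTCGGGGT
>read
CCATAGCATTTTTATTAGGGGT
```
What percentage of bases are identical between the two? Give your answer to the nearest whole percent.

95%

1 position differs (17), so 21 of 22 match: 21/22 = 95.45%.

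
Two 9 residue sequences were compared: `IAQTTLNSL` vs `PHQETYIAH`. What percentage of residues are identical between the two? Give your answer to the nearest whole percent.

22%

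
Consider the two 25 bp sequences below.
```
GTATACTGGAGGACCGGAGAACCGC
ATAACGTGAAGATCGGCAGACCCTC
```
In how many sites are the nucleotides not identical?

Comparing position by position, 11 sites differ: 1 (G/A), 4 (T/A), 5 (A/C), 6 (C/G), 9 (G/A), 12 (G/A), 13 (A/T), 15 (C/G), 17 (G/C), 21 (A/C), 24 (G/T).

11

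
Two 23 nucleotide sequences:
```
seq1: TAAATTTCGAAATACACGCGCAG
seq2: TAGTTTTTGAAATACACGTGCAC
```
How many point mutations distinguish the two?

5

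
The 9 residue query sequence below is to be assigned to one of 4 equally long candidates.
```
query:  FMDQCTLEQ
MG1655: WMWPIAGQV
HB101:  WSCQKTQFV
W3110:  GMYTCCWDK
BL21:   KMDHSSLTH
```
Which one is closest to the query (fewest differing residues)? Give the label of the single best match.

Hamming distances to query — MG1655: 8; HB101: 7; W3110: 7; BL21: 6.
Smallest is BL21 with 6 mismatches.

BL21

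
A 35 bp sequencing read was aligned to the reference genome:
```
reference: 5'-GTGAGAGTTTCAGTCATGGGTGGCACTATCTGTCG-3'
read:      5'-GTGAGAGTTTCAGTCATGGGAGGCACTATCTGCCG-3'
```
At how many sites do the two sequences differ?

2

Comparing position by position, 2 sites differ: 21 (T/A), 33 (T/C).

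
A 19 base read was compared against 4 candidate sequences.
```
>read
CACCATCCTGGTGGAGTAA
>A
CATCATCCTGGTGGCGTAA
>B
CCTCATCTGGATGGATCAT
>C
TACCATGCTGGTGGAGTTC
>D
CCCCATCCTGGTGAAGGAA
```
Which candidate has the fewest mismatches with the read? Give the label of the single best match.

Hamming distances to read — A: 2; B: 8; C: 4; D: 3.
Smallest is A with 2 mismatches.

A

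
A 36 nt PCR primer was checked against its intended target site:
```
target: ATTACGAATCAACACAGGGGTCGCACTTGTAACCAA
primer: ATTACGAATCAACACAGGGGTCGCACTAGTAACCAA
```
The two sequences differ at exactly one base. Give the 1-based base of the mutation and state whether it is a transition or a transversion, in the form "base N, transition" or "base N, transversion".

Base 28 changes T→A. T is a pyrimidine and A is a purine, so this is a transversion.

base 28, transversion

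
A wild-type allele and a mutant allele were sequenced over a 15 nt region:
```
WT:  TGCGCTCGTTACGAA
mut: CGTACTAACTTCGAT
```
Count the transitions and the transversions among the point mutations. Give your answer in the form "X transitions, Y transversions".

5 transitions, 3 transversions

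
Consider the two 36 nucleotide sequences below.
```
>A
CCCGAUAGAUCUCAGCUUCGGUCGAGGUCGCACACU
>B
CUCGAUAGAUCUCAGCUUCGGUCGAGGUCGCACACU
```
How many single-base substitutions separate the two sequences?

1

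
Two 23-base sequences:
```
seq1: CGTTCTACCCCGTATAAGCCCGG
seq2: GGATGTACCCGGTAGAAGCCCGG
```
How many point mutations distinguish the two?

5

Comparing position by position, 5 positions differ: 1 (C/G), 3 (T/A), 5 (C/G), 11 (C/G), 15 (T/G).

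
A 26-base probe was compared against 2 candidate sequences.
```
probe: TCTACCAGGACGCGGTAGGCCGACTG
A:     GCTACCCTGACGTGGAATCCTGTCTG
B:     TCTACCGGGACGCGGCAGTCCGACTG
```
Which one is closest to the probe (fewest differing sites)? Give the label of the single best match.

B

A differs at 9 sites; B differs at 3 sites. The closest is B.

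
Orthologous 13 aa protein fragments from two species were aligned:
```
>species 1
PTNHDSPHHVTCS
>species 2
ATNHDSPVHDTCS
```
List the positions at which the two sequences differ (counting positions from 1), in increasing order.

1, 8, 10

Scanning 1-based: 1: P/A; 8: H/V; 10: V/D.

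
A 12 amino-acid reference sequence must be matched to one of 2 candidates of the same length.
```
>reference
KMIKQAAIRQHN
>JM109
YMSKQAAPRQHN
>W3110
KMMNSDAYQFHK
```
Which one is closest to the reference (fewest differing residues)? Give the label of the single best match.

JM109

JM109 differs at 3 residues; W3110 differs at 8 residues. The closest is JM109.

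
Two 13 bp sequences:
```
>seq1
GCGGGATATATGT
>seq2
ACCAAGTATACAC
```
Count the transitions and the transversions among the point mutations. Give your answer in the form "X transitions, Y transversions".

Transitions (purine↔purine or pyrimidine↔pyrimidine): 1 G→A, 4 G→A, 5 G→A, 6 A→G, 11 T→C, 12 G→A, 13 T→C.
Transversions (purine↔pyrimidine): 3 G→C.

7 transitions, 1 transversion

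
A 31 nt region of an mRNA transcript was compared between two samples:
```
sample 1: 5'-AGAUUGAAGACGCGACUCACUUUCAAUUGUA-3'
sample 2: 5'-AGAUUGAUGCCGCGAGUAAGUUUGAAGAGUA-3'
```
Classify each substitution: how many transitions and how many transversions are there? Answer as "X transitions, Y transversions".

Mismatches (1-based):
position 8: A→U (purine→pyrimidine, transversion)
position 10: A→C (purine→pyrimidine, transversion)
position 16: C→G (pyrimidine→purine, transversion)
position 18: C→A (pyrimidine→purine, transversion)
position 20: C→G (pyrimidine→purine, transversion)
position 24: C→G (pyrimidine→purine, transversion)
position 27: U→G (pyrimidine→purine, transversion)
position 28: U→A (pyrimidine→purine, transversion)

0 transitions, 8 transversions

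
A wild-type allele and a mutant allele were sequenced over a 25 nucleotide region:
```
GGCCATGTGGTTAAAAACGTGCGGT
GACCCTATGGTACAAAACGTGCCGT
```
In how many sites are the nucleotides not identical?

Comparing position by position, 6 sites differ: 2 (G/A), 5 (A/C), 7 (G/A), 12 (T/A), 13 (A/C), 23 (G/C).

6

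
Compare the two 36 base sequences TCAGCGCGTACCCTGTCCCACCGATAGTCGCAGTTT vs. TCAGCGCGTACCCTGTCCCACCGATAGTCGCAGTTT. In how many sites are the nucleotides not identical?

0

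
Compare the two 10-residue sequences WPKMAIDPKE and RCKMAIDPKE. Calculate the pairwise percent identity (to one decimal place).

2 positions differ (1, 2), so 8 of 10 match: 8/10 = 80%.

80.0%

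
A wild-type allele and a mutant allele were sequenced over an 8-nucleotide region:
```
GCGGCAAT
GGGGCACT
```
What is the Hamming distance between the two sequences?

2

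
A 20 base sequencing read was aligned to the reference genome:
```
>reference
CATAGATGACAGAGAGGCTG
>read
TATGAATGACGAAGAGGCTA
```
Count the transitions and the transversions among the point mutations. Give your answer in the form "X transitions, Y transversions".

6 transitions, 0 transversions

Mismatches (1-based):
position 1: C→T (pyrimidine→pyrimidine, transition)
position 4: A→G (purine→purine, transition)
position 5: G→A (purine→purine, transition)
position 11: A→G (purine→purine, transition)
position 12: G→A (purine→purine, transition)
position 20: G→A (purine→purine, transition)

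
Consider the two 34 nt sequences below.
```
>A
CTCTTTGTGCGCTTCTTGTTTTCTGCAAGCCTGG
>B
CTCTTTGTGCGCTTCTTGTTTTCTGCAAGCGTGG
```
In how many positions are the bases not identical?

Mismatches (1-based): position 31: C→G.

1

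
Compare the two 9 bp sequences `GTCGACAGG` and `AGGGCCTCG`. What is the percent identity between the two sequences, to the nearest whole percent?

33%

Mismatches at positions 1, 2, 3, 5, 7, 8 (1-based): 6 of 9.
Identical positions: 3/9 = 33.33% → 33%.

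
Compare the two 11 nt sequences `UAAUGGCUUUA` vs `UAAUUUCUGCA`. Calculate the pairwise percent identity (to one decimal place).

63.6%

Mismatches at positions 5, 6, 9, 10 (1-based): 4 of 11.
Identical positions: 7/11 = 63.64% → 63.6%.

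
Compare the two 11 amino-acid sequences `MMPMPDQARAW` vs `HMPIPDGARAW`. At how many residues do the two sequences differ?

3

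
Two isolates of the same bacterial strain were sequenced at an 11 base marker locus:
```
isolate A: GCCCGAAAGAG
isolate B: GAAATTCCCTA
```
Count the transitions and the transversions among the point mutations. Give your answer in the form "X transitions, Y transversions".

Transitions (purine↔purine or pyrimidine↔pyrimidine): 11 G→A.
Transversions (purine↔pyrimidine): 2 C→A, 3 C→A, 4 C→A, 5 G→T, 6 A→T, 7 A→C, 8 A→C, 9 G→C, 10 A→T.

1 transition, 9 transversions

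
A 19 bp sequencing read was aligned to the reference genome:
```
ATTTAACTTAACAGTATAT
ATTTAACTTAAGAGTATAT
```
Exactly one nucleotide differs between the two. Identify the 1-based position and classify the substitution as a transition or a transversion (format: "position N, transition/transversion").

The sequences differ only at position 12: C→G (pyrimidine→purine), a transversion.

position 12, transversion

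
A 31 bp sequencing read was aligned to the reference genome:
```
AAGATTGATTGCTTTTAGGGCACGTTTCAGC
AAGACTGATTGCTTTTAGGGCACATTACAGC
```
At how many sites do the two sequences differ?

3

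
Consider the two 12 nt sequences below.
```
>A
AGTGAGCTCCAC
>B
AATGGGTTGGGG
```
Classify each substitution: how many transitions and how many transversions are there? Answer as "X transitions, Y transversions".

Mismatches (1-based):
base 2: G→A (purine→purine, transition)
base 5: A→G (purine→purine, transition)
base 7: C→T (pyrimidine→pyrimidine, transition)
base 9: C→G (pyrimidine→purine, transversion)
base 10: C→G (pyrimidine→purine, transversion)
base 11: A→G (purine→purine, transition)
base 12: C→G (pyrimidine→purine, transversion)

4 transitions, 3 transversions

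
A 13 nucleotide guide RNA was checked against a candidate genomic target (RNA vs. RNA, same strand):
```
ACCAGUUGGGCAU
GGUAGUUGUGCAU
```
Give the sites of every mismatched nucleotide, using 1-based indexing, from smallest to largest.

Differences at site 1 (A→G), site 2 (C→G), site 3 (C→U), site 9 (G→U).

1, 2, 3, 9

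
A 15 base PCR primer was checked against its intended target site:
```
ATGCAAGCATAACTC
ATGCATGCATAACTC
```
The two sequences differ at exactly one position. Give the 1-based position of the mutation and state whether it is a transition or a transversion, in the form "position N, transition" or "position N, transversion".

position 6, transversion

The sequences differ only at position 6: A→T (purine→pyrimidine), a transversion.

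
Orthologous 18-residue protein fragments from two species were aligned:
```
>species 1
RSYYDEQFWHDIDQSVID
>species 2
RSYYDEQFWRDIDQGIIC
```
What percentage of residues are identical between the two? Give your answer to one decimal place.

Mismatches at positions 10, 15, 16, 18 (1-based): 4 of 18.
Identical positions: 14/18 = 77.78% → 77.8%.

77.8%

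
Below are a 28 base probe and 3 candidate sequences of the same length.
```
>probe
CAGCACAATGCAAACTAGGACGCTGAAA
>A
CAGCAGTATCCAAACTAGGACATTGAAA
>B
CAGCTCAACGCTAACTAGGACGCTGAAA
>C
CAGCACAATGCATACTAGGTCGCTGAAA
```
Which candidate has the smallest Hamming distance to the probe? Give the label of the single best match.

C

Hamming distances to probe — A: 5; B: 3; C: 2.
Smallest is C with 2 mismatches.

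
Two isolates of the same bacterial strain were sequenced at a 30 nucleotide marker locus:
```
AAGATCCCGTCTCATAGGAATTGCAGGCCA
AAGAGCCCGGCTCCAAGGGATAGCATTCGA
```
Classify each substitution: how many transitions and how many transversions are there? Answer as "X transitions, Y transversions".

Mismatches (1-based):
site 5: T→G (pyrimidine→purine, transversion)
site 10: T→G (pyrimidine→purine, transversion)
site 14: A→C (purine→pyrimidine, transversion)
site 15: T→A (pyrimidine→purine, transversion)
site 19: A→G (purine→purine, transition)
site 22: T→A (pyrimidine→purine, transversion)
site 26: G→T (purine→pyrimidine, transversion)
site 27: G→T (purine→pyrimidine, transversion)
site 29: C→G (pyrimidine→purine, transversion)

1 transition, 8 transversions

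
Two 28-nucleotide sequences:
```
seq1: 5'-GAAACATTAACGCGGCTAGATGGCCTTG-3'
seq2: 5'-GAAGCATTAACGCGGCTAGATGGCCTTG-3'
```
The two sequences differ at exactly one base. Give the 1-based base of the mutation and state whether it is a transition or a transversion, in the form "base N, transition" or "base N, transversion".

base 4, transition

Base 4 changes A→G. A is a purine and G is a purine, so this is a transition.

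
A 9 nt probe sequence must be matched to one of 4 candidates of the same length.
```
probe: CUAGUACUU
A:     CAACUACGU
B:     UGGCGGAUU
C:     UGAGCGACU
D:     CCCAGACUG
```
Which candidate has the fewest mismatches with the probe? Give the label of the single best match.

A

Hamming distances to probe — A: 3; B: 7; C: 6; D: 5.
Smallest is A with 3 mismatches.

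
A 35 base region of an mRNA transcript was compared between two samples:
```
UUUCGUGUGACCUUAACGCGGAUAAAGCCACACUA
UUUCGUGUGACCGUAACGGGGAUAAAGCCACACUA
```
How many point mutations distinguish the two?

2

Comparing position by position, 2 sites differ: 13 (U/G), 19 (C/G).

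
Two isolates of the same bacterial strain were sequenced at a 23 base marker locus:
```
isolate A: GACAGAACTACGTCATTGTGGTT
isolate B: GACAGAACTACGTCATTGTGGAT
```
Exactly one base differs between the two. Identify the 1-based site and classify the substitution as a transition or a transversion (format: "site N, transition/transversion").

site 22, transversion

Site 22 changes T→A. T is a pyrimidine and A is a purine, so this is a transversion.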